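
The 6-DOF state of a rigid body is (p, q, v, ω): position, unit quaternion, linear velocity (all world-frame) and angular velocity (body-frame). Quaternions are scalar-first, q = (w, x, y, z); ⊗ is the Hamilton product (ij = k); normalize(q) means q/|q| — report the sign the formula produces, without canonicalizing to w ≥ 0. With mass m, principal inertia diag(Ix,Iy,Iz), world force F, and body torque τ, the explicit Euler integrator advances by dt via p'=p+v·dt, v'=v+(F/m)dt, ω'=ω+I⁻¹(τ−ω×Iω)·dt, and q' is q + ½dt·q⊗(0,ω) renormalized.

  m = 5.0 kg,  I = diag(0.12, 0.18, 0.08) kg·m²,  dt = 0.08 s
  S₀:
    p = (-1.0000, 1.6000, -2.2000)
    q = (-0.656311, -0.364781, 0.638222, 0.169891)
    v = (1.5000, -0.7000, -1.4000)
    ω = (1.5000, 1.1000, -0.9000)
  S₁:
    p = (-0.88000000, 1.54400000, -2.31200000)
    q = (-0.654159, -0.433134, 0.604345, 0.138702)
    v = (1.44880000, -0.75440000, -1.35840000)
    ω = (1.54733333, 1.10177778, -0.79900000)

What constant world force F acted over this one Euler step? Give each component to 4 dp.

F = (-3.2000, -3.4000, 2.6000)

Δv = v₁−v₀ = (-0.05120000, -0.05440000, 0.04160000)
applied force F = (-3.2000, -3.4000, 2.6000)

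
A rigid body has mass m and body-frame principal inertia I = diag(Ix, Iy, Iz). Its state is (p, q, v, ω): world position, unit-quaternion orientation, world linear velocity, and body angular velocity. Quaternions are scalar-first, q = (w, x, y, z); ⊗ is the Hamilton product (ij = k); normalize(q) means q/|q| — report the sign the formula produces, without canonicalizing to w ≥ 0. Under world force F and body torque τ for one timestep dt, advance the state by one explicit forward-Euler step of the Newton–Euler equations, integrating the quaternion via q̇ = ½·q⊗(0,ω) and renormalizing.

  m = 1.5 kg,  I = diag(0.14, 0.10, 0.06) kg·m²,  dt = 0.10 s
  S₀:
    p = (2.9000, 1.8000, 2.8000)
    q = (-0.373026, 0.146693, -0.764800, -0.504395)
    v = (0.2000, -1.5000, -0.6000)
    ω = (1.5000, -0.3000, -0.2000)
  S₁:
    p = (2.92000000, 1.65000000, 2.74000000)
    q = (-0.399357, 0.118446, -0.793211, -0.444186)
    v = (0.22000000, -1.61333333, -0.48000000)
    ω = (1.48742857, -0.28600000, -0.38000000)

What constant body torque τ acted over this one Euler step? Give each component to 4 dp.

ω₁ − ω₀ = (-0.01257143, 0.01400000, -0.18000000)
τ = I·(Δω/dt) + ω₀×(Iω₀) = (-0.0200, -0.0100, -0.0900)

τ = (-0.0200, -0.0100, -0.0900)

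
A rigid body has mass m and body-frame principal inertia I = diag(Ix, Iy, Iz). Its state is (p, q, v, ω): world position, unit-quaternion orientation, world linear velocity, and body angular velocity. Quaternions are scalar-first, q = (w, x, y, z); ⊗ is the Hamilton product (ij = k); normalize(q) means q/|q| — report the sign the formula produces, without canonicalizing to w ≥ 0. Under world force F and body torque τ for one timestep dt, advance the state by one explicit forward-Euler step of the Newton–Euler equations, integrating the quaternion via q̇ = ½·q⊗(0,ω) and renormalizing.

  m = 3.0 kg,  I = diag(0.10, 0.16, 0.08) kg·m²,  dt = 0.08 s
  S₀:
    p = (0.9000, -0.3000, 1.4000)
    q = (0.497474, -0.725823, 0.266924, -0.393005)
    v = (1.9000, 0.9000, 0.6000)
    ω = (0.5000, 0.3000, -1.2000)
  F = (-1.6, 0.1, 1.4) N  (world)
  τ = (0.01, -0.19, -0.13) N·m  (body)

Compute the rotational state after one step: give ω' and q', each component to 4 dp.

ω×(Iω) gyroscopic = (0.0288, -0.0120, 0.0090)
α = I⁻¹(τ − ω×Iω) = (-0.1880, -1.1125, -1.7375)
new body rate ω' = (0.4850, 0.2110, -1.3390)
q⊗(0,ω) = (-0.1887717, 0.0463297, -0.9182479, -0.9481777)
q + ½dt·q⊗(0,ω), renormalized = (0.4892, -0.7229, 0.2299, -0.4303)

ω' = (0.4850, 0.2110, -1.3390)
q' = (0.4892, -0.7229, 0.2299, -0.4303)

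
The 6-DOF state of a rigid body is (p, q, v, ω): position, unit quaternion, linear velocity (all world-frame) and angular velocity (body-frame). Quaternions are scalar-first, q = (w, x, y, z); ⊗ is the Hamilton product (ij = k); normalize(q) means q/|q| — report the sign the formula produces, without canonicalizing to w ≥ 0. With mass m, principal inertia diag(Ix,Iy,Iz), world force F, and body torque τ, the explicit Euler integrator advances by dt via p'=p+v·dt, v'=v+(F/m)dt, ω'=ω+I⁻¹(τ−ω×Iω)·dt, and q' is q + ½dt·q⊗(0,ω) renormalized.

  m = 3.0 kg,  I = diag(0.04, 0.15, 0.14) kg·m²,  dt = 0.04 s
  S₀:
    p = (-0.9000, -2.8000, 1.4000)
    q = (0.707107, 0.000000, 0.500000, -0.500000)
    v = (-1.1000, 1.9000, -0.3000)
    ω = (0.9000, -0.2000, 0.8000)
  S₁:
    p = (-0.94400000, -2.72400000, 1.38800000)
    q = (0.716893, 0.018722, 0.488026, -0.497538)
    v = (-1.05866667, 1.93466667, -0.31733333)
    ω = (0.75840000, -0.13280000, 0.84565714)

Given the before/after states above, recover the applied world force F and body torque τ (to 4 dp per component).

F = (3.1000, 2.6000, -1.3000)
τ = (-0.1400, 0.1800, 0.1400)

velocity change Δv = (0.04133333, 0.03466667, -0.01733333)
m·(v₁−v₀)/dt = (3.1000, 2.6000, -1.3000)
Δω = ω₁−ω₀ = (-0.14160000, 0.06720000, 0.04565714)
I·α + gyro = (-0.1400, 0.1800, 0.1400)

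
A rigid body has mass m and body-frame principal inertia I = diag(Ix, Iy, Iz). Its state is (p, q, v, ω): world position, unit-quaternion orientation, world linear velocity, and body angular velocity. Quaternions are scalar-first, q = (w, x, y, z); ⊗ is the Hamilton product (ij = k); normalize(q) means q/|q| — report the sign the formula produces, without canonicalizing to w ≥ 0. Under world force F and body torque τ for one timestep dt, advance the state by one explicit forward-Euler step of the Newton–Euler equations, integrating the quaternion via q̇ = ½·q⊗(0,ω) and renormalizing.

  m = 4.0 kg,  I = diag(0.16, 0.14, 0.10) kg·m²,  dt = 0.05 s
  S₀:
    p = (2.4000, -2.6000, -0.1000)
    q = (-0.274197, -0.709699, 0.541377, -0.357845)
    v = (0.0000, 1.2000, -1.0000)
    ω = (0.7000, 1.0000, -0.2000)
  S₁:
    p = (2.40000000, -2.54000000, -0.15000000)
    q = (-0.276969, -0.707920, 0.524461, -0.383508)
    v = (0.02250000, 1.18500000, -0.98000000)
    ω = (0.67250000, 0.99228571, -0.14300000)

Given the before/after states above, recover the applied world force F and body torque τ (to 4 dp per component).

F = (1.8000, -1.2000, 1.6000)
τ = (-0.0800, -0.0300, 0.1000)

v₁ − v₀ = (0.02250000, -0.01500000, 0.02000000)
applied force F = (1.8000, -1.2000, 1.6000)
ω₁ − ω₀ = (-0.02750000, -0.00771429, 0.05700000)
I·α + gyro = (-0.0800, -0.0300, 0.1000)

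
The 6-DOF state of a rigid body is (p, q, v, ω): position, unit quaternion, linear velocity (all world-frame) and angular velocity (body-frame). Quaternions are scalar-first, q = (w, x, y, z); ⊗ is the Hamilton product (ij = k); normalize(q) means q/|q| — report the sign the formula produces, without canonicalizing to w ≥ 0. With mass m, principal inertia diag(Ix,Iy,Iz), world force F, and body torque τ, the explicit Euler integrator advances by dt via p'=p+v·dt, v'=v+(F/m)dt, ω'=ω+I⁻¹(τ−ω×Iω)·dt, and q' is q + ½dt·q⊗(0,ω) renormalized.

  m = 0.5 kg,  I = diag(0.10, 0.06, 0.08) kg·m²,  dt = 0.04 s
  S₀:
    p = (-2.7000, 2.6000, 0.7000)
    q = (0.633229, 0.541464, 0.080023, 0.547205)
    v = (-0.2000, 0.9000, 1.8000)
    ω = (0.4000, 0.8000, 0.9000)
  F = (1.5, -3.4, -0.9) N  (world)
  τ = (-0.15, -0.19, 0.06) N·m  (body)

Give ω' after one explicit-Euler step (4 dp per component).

ω' = (0.3342, 0.6685, 0.9364)

gyro term ω×Iω = (0.0144, 0.0072, -0.0128)
(τ − ω×Iω)/I = (-1.6440, -3.2867, 0.9100)
ω + α·dt = (0.3342, 0.6685, 0.9364)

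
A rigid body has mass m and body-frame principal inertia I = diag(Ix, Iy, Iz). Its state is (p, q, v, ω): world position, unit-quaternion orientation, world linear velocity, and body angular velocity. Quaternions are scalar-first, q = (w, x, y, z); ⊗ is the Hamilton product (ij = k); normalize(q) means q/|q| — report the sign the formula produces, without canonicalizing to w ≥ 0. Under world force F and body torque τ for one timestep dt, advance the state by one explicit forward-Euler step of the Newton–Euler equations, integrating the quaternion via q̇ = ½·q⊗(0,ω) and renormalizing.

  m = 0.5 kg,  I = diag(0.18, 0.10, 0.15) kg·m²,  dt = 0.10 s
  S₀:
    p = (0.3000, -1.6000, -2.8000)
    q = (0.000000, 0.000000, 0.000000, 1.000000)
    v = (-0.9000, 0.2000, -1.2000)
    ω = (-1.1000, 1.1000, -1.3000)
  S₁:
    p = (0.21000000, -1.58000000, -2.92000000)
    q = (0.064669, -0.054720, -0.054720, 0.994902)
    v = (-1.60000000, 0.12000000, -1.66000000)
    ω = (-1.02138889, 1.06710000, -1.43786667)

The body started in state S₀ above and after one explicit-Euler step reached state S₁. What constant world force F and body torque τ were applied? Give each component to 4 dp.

Δv = v₁−v₀ = (-0.70000000, -0.08000000, -0.46000000)
m·(v₁−v₀)/dt = (-3.5000, -0.4000, -2.3000)
Δω = ω₁−ω₀ = (0.07861111, -0.03290000, -0.13786667)
gyro term ω₀×Iω₀ = (-0.0715, 0.0429, 0.0968)
I·α + gyro = (0.0700, 0.0100, -0.1100)

F = (-3.5000, -0.4000, -2.3000)
τ = (0.0700, 0.0100, -0.1100)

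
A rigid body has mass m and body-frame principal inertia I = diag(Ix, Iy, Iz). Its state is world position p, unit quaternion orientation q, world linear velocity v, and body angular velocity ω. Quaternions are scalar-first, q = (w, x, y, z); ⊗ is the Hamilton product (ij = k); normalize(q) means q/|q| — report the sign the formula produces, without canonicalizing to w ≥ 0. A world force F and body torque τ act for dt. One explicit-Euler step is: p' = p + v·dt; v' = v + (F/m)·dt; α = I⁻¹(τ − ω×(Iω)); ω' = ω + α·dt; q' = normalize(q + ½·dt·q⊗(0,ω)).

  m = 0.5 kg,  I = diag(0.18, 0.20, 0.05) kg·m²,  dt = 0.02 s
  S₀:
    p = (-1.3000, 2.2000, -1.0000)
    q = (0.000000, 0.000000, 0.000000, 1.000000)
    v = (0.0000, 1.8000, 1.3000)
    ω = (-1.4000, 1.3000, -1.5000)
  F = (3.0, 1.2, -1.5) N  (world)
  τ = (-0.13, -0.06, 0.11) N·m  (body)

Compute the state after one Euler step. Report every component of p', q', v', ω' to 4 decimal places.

p + v·dt = (-1.3000, 2.2360, -0.9740)
new velocity v' = (0.1200, 1.8480, 1.2400)
angular accel α = (-2.3472, -1.6650, 2.9280)
ω + α·dt = (-1.4469, 1.2667, -1.4414)
2q̇ = q⊗(0,ω) = (1.5000000, -1.3000000, -1.4000000, 0.0000000)
updated quaternion q' = (0.0150, -0.0130, -0.0140, 0.9997)

p' = (-1.3000, 2.2360, -0.9740)
q' = (0.0150, -0.0130, -0.0140, 0.9997)
v' = (0.1200, 1.8480, 1.2400)
ω' = (-1.4469, 1.2667, -1.4414)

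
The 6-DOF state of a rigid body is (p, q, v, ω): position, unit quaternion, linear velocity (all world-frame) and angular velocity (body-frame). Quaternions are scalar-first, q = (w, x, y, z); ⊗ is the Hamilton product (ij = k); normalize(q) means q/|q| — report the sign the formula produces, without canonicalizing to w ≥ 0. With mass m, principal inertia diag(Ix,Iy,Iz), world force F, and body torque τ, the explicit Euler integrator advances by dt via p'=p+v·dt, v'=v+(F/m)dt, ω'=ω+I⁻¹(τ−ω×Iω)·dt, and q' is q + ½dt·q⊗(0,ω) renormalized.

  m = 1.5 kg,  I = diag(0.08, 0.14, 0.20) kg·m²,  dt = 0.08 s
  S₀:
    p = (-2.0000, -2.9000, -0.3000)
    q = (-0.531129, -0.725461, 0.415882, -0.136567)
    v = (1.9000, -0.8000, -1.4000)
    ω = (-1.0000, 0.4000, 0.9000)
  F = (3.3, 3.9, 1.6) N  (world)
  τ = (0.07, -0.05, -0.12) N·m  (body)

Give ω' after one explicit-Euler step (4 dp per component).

α = I⁻¹(τ − ω×Iω) = (0.6050, -1.1286, -0.4800)
ω + α·dt = (-0.9516, 0.3097, 0.8616)

ω' = (-0.9516, 0.3097, 0.8616)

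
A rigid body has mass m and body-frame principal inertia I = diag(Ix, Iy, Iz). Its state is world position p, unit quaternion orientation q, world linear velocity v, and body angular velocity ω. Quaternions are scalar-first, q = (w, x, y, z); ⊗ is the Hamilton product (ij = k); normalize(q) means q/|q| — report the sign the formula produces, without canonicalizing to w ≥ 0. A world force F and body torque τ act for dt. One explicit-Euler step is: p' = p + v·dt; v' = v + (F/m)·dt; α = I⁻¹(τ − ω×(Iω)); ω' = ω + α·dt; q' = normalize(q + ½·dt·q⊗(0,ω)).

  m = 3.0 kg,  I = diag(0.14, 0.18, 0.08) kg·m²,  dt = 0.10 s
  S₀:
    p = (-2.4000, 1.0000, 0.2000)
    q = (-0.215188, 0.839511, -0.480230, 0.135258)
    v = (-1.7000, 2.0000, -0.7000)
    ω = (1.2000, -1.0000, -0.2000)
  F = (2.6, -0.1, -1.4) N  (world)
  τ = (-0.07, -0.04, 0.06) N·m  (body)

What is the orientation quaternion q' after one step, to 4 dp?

Hamilton product q⊗(0,ω) = (-1.4605916, -0.0269216, 0.5453998, -0.2201974)
updated quaternion q' = (-0.2873, 0.8356, -0.4516, 0.1239)

q' = (-0.2873, 0.8356, -0.4516, 0.1239)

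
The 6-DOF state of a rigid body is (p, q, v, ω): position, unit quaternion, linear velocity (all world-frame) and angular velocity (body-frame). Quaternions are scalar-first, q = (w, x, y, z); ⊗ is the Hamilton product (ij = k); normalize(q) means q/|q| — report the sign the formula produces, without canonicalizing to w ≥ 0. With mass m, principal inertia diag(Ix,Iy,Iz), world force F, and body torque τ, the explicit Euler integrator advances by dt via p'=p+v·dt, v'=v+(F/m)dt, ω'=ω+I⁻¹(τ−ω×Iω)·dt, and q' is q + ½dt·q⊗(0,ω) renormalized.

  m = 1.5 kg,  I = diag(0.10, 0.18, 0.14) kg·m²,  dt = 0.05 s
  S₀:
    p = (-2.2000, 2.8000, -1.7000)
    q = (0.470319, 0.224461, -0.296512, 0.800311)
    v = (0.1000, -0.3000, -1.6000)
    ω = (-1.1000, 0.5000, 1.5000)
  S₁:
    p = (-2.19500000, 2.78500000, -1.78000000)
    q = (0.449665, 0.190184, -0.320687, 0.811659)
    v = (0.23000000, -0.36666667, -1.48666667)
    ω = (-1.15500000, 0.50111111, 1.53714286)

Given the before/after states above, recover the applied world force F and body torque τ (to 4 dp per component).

v₁ − v₀ = (0.13000000, -0.06666667, 0.11333333)
F = m·Δv/dt = (3.9000, -2.0000, 3.4000)
ω₁ − ω₀ = (-0.05500000, 0.00111111, 0.03714286)
I·α + gyro = (-0.1400, 0.0700, 0.0600)

F = (3.9000, -2.0000, 3.4000)
τ = (-0.1400, 0.0700, 0.0600)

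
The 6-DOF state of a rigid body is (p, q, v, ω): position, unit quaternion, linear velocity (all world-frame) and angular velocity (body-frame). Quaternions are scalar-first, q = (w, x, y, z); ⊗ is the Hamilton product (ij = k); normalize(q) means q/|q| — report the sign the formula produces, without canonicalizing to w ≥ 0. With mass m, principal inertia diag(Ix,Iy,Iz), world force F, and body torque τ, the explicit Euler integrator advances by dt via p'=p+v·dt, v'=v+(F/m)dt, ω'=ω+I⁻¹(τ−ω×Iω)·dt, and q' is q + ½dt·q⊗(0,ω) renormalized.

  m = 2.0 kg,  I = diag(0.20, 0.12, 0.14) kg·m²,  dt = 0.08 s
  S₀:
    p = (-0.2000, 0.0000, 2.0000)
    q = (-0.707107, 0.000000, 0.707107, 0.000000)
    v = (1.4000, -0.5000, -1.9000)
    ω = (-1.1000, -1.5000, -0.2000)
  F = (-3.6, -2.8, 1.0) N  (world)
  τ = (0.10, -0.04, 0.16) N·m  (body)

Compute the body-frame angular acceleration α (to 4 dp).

α = (0.4700, -0.4433, 2.0857)

gyro term ω×Iω = (0.0060, 0.0132, -0.1320)
(τ − ω×Iω)/I = (0.4700, -0.4433, 2.0857)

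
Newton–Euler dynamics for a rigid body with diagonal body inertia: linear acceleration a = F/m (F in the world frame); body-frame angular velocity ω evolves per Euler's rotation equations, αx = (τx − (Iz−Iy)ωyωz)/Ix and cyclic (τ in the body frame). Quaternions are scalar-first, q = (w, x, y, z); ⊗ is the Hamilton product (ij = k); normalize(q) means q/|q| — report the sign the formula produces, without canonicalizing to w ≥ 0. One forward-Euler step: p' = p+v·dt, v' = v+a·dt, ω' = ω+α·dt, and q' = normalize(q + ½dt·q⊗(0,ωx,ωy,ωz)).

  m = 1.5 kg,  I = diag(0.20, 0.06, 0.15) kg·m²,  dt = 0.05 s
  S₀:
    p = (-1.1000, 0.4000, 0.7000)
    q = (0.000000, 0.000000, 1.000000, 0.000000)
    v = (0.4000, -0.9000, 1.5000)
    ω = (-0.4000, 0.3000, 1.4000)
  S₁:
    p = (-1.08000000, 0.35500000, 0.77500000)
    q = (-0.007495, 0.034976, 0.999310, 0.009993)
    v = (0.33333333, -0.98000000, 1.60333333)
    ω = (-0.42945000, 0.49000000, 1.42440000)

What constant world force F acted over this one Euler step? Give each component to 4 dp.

velocity change Δv = (-0.06666667, -0.08000000, 0.10333333)
F = m·Δv/dt = (-2.0000, -2.4000, 3.1000)

F = (-2.0000, -2.4000, 3.1000)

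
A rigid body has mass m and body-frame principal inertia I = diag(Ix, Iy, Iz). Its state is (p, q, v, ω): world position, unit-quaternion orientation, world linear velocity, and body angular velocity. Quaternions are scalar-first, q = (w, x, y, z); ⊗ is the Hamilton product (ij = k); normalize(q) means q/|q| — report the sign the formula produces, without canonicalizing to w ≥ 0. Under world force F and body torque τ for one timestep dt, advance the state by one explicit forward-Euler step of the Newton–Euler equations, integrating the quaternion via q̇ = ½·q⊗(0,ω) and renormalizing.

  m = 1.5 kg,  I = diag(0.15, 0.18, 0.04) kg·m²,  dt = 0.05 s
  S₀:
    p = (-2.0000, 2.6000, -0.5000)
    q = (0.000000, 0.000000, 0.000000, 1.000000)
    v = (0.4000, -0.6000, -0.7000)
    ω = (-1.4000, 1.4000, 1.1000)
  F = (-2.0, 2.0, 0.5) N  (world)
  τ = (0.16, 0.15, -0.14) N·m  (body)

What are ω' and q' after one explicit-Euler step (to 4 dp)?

gyro term ω×Iω = (-0.2156, -0.1694, -0.0588)
α = I⁻¹(τ − ω×Iω) = (2.5040, 1.7744, -2.0300)
ω + α·dt = (-1.2748, 1.4887, 0.9985)
Hamilton product q⊗(0,ω) = (-1.1000000, -1.4000000, -1.4000000, 0.0000000)
q' = normalize(q + ½dt·q⊗(0,ω)) = (-0.0275, -0.0349, -0.0349, 0.9984)

ω' = (-1.2748, 1.4887, 0.9985)
q' = (-0.0275, -0.0349, -0.0349, 0.9984)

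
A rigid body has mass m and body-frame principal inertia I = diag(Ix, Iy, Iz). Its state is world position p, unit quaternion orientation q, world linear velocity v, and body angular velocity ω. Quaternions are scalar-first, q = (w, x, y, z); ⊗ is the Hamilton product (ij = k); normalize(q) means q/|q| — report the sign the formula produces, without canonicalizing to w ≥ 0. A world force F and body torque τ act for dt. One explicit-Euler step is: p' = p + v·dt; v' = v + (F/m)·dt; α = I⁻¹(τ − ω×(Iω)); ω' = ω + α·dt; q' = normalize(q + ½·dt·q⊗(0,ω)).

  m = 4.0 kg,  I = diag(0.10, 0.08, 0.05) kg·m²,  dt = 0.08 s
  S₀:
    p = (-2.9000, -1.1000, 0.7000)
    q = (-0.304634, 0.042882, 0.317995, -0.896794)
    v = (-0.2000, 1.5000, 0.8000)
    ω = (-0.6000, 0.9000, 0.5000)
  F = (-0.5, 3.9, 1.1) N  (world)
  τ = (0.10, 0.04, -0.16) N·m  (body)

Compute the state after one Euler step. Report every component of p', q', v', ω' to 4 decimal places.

(τ − ω×Iω)/I = (1.1350, 0.6875, -3.4160)
ω + α·dt = (-0.5092, 0.9550, 0.2267)
Hamilton product q⊗(0,ω) = (0.1879307, 1.1488925, 0.2424648, 0.0770738)
q' = normalize(q + ½dt·q⊗(0,ω)) = (-0.2968, 0.0887, 0.3273, -0.8927)
a = F/m = (-0.1250, 0.9750, 0.2750)
p + v·dt = (-2.9160, -0.9800, 0.7640)
new velocity v' = (-0.2100, 1.5780, 0.8220)

p' = (-2.9160, -0.9800, 0.7640)
q' = (-0.2968, 0.0887, 0.3273, -0.8927)
v' = (-0.2100, 1.5780, 0.8220)
ω' = (-0.5092, 0.9550, 0.2267)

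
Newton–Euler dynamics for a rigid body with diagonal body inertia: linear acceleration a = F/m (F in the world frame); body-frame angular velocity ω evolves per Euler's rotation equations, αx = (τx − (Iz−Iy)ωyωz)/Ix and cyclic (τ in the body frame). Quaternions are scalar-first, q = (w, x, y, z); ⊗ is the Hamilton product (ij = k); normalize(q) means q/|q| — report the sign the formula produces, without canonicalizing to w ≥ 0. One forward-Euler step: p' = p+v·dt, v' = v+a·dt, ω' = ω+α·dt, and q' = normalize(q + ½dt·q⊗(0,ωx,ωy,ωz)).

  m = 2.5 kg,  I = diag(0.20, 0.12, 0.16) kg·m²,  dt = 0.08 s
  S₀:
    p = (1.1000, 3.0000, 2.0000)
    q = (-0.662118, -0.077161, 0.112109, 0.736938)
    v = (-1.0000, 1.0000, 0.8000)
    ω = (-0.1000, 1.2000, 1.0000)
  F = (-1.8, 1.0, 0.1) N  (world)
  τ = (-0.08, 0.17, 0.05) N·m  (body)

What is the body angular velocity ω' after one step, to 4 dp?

gyro term ω×Iω = (0.0480, -0.0040, 0.0096)
α = I⁻¹(τ − ω×Iω) = (-0.6400, 1.4500, 0.2525)
ω' = ω + α·dt = (-0.1512, 1.3160, 1.0202)

ω' = (-0.1512, 1.3160, 1.0202)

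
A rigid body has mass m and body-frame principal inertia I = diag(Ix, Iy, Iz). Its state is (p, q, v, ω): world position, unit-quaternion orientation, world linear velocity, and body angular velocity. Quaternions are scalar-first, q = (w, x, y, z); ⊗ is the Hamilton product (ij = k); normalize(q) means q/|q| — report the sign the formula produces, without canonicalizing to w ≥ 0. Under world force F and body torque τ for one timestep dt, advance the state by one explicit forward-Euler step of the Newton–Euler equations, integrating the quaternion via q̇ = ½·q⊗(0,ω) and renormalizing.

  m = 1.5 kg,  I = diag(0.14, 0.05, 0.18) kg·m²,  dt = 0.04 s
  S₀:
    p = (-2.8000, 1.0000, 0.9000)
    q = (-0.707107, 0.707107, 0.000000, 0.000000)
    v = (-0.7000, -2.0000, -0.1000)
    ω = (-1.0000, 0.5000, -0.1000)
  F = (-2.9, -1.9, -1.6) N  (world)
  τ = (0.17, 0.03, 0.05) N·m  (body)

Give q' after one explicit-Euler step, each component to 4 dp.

q' = (-0.6928, 0.7211, -0.0057, 0.0085)

Hamilton product q⊗(0,ω) = (0.7071070, 0.7071070, -0.2828428, 0.4242642)
q' = normalize(q + ½dt·q⊗(0,ω)) = (-0.6928, 0.7211, -0.0057, 0.0085)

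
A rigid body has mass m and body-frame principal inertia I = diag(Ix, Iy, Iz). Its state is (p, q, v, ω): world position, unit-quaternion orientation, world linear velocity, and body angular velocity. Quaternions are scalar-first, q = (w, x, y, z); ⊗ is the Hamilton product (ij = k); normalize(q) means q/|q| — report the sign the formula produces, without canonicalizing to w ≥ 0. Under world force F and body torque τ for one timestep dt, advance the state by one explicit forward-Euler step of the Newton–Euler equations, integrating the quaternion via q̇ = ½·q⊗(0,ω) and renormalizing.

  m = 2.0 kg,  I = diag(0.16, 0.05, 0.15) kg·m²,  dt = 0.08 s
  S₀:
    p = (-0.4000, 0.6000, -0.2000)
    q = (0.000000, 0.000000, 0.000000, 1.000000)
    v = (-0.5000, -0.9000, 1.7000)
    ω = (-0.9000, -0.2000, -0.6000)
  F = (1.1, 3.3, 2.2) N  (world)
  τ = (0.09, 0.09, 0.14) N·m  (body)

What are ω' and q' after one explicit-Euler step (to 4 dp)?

ω' = (-0.8610, -0.0646, -0.5148)
q' = (0.0240, 0.0080, -0.0360, 0.9990)

α = I⁻¹(τ − ω×Iω) = (0.4875, 1.6920, 1.0653)
ω' = ω + α·dt = (-0.8610, -0.0646, -0.5148)
2q̇ = q⊗(0,ω) = (0.6000000, 0.2000000, -0.9000000, 0.0000000)
q' = normalize(q + ½dt·q⊗(0,ω)) = (0.0240, 0.0080, -0.0360, 0.9990)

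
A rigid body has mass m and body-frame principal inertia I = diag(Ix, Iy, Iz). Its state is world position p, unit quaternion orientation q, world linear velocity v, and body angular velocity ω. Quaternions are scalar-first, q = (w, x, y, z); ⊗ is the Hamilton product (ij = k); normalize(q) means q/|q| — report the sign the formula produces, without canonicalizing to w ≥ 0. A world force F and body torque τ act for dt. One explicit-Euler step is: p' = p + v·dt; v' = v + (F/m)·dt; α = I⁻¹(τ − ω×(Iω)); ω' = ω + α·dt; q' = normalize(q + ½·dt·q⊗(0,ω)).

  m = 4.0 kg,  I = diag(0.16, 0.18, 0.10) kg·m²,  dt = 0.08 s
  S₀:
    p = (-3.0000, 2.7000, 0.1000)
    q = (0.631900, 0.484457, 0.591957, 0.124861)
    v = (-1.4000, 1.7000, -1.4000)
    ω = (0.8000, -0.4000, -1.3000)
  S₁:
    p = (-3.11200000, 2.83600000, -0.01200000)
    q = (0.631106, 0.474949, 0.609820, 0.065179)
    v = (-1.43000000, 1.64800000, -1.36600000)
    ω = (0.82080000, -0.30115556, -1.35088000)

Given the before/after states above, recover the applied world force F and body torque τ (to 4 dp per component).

ω₁ − ω₀ = (0.02080000, 0.09884444, -0.05088000)
applied torque τ = (0.0000, 0.1600, -0.0700)
velocity change Δv = (-0.03000000, -0.05200000, 0.03400000)
F = m·Δv/dt = (-1.5000, -2.6000, 1.7000)

F = (-1.5000, -2.6000, 1.7000)
τ = (0.0000, 0.1600, -0.0700)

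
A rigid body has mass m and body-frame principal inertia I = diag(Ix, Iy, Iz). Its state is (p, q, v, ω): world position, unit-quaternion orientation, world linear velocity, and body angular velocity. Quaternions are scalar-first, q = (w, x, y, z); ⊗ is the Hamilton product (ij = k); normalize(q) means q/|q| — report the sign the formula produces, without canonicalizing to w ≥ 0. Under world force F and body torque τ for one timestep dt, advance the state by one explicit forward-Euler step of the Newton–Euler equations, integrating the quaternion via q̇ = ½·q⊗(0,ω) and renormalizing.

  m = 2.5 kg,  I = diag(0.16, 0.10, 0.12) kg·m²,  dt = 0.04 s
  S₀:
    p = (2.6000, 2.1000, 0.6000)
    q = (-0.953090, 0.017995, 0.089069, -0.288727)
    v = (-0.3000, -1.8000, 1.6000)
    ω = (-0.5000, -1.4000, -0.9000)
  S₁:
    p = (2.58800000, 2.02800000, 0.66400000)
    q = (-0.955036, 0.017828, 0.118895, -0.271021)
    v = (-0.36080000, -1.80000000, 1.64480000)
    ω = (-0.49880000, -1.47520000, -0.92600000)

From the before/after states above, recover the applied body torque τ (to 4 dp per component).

ω₁ − ω₀ = (0.00120000, -0.07520000, -0.02600000)
applied torque τ = (0.0300, -0.1700, -0.1200)

τ = (0.0300, -0.1700, -0.1200)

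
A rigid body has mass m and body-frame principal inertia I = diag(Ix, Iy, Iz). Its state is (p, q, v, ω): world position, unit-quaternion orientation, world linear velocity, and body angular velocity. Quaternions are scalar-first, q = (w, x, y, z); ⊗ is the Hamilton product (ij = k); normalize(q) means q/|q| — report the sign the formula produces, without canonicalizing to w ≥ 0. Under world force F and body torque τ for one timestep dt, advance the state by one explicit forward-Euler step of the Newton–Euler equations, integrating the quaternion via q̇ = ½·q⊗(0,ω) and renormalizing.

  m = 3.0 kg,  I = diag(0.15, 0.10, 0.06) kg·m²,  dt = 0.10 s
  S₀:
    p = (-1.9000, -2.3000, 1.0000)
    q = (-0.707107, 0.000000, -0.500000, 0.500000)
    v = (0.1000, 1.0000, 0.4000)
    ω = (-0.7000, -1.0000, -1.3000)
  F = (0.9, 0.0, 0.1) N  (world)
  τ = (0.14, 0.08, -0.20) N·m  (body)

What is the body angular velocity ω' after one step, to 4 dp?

ω' = (-0.5720, -1.0019, -1.5750)

ω×(Iω) gyroscopic = (-0.0520, 0.0819, -0.0350)
α = I⁻¹(τ − ω×Iω) = (1.2800, -0.0190, -2.7500)
new body rate ω' = (-0.5720, -1.0019, -1.5750)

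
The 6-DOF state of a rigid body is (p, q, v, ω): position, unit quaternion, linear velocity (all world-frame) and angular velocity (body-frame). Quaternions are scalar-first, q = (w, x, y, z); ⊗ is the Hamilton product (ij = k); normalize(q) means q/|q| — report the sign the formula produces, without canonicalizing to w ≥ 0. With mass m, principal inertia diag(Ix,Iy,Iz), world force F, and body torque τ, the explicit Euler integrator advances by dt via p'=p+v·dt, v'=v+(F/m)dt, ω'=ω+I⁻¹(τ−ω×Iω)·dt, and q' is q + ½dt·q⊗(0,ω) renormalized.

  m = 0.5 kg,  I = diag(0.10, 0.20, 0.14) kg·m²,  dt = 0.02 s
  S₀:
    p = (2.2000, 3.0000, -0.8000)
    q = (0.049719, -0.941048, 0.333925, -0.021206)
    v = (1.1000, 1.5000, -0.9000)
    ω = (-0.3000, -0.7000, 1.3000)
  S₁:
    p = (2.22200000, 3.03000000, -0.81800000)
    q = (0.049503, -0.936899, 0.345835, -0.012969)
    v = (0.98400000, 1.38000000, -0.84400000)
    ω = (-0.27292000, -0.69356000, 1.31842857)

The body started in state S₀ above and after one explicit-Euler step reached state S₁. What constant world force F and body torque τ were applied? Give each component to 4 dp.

Δv = v₁−v₀ = (-0.11600000, -0.12000000, 0.05600000)
F = m·Δv/dt = (-2.9000, -3.0000, 1.4000)
ω₁ − ω₀ = (0.02708000, 0.00644000, 0.01842857)
applied torque τ = (0.1900, 0.0800, 0.1500)

F = (-2.9000, -3.0000, 1.4000)
τ = (0.1900, 0.0800, 0.1500)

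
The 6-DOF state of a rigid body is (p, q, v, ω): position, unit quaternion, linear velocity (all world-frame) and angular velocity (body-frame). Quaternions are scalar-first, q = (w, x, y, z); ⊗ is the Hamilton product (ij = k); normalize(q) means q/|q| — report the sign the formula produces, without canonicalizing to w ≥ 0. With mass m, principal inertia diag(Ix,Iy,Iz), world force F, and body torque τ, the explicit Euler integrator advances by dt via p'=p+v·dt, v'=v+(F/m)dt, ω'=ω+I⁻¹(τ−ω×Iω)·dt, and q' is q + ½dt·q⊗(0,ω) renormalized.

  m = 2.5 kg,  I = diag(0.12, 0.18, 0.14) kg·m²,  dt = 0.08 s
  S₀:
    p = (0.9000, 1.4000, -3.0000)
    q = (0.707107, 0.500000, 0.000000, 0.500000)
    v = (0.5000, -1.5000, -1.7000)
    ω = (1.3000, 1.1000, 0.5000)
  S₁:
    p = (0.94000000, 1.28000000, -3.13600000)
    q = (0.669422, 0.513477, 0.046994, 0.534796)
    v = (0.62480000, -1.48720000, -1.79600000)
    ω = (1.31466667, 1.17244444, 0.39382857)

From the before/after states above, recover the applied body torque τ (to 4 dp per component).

ω₁ − ω₀ = (0.01466667, 0.07244444, -0.10617143)
ω₀×(Iω₀) = (-0.0220, -0.0130, 0.0858)
I·α + gyro = (0.0000, 0.1500, -0.1000)

τ = (0.0000, 0.1500, -0.1000)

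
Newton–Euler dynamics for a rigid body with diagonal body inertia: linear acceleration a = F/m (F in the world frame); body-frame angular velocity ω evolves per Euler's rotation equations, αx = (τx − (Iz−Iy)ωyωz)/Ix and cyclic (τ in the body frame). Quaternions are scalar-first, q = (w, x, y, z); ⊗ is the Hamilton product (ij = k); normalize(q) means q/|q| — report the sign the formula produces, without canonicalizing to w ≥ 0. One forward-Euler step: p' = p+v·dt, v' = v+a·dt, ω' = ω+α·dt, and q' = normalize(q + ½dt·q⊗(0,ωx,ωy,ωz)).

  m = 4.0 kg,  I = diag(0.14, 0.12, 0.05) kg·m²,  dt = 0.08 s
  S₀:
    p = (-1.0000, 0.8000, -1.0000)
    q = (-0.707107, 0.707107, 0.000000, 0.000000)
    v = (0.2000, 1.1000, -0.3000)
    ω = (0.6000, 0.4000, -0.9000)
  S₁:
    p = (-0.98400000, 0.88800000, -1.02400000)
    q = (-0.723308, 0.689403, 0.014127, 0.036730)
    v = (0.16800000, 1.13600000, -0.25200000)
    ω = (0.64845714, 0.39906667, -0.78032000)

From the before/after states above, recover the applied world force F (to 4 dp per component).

F = (-1.6000, 1.8000, 2.4000)

Δv = v₁−v₀ = (-0.03200000, 0.03600000, 0.04800000)
applied force F = (-1.6000, 1.8000, 2.4000)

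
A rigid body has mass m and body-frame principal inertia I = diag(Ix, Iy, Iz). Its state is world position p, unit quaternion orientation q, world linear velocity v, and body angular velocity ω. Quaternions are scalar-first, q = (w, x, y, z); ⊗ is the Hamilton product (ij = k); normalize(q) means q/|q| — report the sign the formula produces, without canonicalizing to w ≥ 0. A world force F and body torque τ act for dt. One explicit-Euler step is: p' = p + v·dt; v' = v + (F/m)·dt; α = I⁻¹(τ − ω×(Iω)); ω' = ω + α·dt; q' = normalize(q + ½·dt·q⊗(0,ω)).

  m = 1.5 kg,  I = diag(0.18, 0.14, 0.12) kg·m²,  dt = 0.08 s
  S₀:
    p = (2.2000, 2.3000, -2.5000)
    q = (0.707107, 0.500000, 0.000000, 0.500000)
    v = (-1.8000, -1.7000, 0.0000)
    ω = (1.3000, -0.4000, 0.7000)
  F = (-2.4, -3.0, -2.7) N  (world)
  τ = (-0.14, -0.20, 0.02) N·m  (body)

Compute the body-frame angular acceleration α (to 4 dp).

ω×(Iω) gyroscopic = (0.0056, 0.0546, 0.0208)
(τ − ω×Iω)/I = (-0.8089, -1.8186, -0.0067)

α = (-0.8089, -1.8186, -0.0067)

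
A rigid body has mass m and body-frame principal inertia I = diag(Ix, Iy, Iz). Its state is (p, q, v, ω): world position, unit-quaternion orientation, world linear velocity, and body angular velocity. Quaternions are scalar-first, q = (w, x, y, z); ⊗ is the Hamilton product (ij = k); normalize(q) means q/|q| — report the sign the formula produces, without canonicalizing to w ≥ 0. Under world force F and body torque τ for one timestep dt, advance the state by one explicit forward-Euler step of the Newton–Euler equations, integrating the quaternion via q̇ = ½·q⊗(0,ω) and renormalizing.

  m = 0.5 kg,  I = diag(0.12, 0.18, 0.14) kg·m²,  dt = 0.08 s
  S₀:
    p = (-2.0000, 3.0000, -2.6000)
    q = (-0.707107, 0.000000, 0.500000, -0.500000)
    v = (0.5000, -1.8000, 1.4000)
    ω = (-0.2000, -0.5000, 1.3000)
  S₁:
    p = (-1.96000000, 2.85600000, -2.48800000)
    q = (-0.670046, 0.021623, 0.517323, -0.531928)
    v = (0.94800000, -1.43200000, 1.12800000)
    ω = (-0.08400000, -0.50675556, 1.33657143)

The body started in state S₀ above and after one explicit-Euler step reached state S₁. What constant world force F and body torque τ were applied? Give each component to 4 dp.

Δω = ω₁−ω₀ = (0.11600000, -0.00675556, 0.03657143)
precession coupling = (0.0260, 0.0052, 0.0060)
applied torque τ = (0.2000, -0.0100, 0.0700)
Δv = v₁−v₀ = (0.44800000, 0.36800000, -0.27200000)
F = m·Δv/dt = (2.8000, 2.3000, -1.7000)

F = (2.8000, 2.3000, -1.7000)
τ = (0.2000, -0.0100, 0.0700)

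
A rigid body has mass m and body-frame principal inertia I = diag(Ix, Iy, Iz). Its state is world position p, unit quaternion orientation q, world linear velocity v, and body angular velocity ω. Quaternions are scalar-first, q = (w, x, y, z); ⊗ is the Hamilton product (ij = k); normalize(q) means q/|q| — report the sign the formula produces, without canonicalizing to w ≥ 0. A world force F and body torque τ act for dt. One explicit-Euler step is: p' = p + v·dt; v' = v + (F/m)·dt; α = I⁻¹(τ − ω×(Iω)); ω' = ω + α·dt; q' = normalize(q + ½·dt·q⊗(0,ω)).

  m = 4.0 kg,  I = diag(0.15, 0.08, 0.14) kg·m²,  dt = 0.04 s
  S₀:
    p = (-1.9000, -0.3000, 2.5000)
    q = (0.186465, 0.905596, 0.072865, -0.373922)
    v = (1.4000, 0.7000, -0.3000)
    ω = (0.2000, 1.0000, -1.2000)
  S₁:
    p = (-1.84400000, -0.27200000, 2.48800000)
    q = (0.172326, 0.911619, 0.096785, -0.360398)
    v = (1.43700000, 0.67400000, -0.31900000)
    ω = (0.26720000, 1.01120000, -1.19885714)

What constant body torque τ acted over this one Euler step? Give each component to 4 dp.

τ = (0.1800, 0.0200, -0.0100)

rate change Δω = (0.06720000, 0.01120000, 0.00114286)
precession coupling = (-0.0720, -0.0024, -0.0140)
τ = I·(Δω/dt) + ω₀×(Iω₀) = (0.1800, 0.0200, -0.0100)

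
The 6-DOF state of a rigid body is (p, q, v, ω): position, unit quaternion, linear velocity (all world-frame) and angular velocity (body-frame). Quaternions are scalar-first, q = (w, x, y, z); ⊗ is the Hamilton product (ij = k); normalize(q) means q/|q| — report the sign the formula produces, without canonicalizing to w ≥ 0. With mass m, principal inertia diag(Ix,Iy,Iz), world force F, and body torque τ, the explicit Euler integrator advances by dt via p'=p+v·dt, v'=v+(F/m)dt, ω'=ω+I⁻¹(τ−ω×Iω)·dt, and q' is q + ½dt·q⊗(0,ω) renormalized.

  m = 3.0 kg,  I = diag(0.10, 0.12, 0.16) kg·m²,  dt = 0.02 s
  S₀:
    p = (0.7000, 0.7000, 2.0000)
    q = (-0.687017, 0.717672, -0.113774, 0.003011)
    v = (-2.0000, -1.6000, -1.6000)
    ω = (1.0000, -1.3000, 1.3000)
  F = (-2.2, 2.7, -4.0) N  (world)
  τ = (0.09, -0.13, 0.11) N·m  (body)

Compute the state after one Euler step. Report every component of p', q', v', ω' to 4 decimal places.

p' = (0.6600, 0.6680, 1.9680)
q' = (-0.6956, 0.7092, -0.1141, -0.0141)
v' = (-2.0147, -1.5820, -1.6267)
ω' = (1.0315, -1.3087, 1.3170)

p' = p + v·dt = (0.6600, 0.6680, 1.9680)
v' = v + a·dt = (-2.0147, -1.5820, -1.6267)
angular accel α = (1.5760, -0.4333, 0.8500)
new body rate ω' = (1.0315, -1.3087, 1.3170)
q⊗(0,ω) = (-0.8694925, -0.8310089, -0.0368405, -1.7123217)
q + ½dt·q⊗(0,ω), renormalized = (-0.6956, 0.7092, -0.1141, -0.0141)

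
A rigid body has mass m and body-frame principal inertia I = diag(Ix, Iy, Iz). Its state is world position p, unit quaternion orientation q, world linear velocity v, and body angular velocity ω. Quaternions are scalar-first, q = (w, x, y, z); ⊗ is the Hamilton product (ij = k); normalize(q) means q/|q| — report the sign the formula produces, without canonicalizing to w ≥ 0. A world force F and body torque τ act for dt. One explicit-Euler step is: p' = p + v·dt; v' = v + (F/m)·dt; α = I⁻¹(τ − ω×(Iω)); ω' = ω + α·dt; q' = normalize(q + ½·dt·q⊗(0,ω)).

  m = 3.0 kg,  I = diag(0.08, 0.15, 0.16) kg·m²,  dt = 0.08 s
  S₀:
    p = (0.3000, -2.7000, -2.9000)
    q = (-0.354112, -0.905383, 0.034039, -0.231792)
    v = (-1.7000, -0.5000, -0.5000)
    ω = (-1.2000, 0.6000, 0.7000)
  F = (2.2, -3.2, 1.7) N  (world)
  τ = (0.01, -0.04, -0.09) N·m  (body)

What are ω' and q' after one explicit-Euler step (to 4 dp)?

(τ − ω×Iω)/I = (0.0725, -0.7147, -0.2475)
ω' = ω + α·dt = (-1.1942, 0.5428, 0.6802)
q⊗(0,ω) = (-0.9446286, 0.5878369, 0.6994513, -0.7502614)
q' = normalize(q + ½dt·q⊗(0,ω)) = (-0.3912, -0.8803, 0.0619, -0.2613)

ω' = (-1.1942, 0.5428, 0.6802)
q' = (-0.3912, -0.8803, 0.0619, -0.2613)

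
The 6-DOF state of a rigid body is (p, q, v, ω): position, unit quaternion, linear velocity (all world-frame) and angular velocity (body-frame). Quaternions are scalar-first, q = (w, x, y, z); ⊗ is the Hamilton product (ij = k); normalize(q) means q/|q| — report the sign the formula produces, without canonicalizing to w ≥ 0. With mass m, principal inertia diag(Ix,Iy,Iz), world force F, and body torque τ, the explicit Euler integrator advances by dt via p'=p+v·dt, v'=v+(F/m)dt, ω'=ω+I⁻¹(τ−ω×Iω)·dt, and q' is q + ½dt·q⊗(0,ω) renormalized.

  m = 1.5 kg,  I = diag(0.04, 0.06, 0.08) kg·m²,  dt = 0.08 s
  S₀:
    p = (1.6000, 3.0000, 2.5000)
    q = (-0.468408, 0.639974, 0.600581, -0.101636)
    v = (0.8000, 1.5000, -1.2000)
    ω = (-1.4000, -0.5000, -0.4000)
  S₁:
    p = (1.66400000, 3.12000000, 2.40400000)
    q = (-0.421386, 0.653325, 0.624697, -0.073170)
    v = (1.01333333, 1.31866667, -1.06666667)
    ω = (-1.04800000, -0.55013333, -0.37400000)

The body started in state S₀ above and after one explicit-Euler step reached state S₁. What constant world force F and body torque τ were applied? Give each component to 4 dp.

rate change Δω = (0.35200000, -0.05013333, 0.02600000)
τ = I·(Δω/dt) + ω₀×(Iω₀) = (0.1800, -0.0600, 0.0400)
velocity change Δv = (0.21333333, -0.18133333, 0.13333333)
F = m·Δv/dt = (4.0000, -3.4000, 2.5000)

F = (4.0000, -3.4000, 2.5000)
τ = (0.1800, -0.0600, 0.0400)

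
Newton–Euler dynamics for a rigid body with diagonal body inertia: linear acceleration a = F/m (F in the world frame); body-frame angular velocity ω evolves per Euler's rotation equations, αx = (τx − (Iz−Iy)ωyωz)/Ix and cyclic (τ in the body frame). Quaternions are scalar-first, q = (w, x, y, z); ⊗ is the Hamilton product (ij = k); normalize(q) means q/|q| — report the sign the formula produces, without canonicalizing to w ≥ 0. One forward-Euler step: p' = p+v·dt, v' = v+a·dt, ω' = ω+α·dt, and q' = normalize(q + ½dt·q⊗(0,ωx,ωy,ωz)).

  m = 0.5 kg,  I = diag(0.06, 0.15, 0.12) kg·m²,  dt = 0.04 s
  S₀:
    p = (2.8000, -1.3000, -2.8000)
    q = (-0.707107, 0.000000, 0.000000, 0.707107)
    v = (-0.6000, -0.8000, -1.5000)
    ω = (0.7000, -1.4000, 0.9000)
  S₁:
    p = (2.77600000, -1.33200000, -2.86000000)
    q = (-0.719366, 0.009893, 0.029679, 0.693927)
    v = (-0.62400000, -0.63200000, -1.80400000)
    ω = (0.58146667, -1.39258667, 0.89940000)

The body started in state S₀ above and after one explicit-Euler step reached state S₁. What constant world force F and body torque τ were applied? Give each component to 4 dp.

ω₁ − ω₀ = (-0.11853333, 0.00741333, -0.00060000)
precession coupling = (0.0378, -0.0378, -0.0882)
τ = I·(Δω/dt) + ω₀×(Iω₀) = (-0.1400, -0.0100, -0.0900)
Δv = v₁−v₀ = (-0.02400000, 0.16800000, -0.30400000)
m·(v₁−v₀)/dt = (-0.3000, 2.1000, -3.8000)

F = (-0.3000, 2.1000, -3.8000)
τ = (-0.1400, -0.0100, -0.0900)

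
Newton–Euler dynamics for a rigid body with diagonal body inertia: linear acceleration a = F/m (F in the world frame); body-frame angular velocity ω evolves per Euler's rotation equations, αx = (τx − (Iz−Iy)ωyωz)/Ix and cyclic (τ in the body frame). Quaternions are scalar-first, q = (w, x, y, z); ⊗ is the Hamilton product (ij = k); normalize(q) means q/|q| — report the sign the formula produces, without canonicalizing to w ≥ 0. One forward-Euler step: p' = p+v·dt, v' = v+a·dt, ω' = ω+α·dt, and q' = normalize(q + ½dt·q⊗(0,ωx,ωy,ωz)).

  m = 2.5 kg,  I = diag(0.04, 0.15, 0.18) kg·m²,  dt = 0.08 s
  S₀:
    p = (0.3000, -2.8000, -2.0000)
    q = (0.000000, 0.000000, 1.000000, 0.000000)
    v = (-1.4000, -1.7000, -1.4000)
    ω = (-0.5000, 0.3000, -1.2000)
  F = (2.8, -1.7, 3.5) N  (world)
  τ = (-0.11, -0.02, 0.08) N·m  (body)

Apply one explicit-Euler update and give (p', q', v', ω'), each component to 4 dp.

p' = (0.1880, -2.9360, -2.1120)
q' = (-0.0120, -0.0479, 0.9986, 0.0200)
v' = (-1.3104, -1.7544, -1.2880)
ω' = (-0.6984, 0.3341, -1.1571)

ω×(Iω) gyroscopic = (-0.0108, -0.0840, -0.0165)
angular accel α = (-2.4800, 0.4267, 0.5361)
ω' = ω + α·dt = (-0.6984, 0.3341, -1.1571)
2q̇ = q⊗(0,ω) = (-0.3000000, -1.2000000, 0.0000000, 0.5000000)
q + ½dt·q⊗(0,ω), renormalized = (-0.0120, -0.0479, 0.9986, 0.0200)
p' = p + v·dt = (0.1880, -2.9360, -2.1120)
v' = v + a·dt = (-1.3104, -1.7544, -1.2880)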